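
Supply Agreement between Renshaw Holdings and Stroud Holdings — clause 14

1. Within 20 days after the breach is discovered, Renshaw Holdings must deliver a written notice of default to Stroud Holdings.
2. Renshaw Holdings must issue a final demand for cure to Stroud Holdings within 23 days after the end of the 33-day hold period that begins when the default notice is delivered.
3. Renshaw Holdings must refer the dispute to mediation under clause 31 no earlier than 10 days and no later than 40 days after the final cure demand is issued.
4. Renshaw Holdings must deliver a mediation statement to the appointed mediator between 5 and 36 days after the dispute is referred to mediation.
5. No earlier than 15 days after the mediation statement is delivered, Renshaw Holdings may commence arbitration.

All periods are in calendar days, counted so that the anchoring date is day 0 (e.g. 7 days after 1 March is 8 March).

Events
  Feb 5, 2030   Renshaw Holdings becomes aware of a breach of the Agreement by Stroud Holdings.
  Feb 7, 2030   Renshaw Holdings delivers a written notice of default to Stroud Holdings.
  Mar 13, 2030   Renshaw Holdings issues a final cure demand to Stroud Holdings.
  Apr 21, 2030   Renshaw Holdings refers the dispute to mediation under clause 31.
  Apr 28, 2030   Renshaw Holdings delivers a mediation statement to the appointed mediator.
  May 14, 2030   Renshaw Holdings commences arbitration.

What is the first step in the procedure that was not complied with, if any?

(1) due by Feb 5, 2030 + 20 days = Feb 25, 2030; done Feb 7, 2030 — timely.
(2) due by Mar 12, 2030 + 23 days = Apr 4, 2030; done Mar 13, 2030 — timely.
(3) the permitted window runs from Mar 13, 2030 + 10 = Mar 23, 2030 to Mar 13, 2030 + 40 = Apr 22, 2030; done Apr 21, 2030, which is between those dates.
(4) the permitted window runs from Apr 21, 2030 + 5 = Apr 26, 2030 to Apr 21, 2030 + 36 = May 27, 2030; Apr 28, 2030 falls inside that range.
(5) permitted from Apr 28, 2030 + 15 days = May 13, 2030 onward; May 14, 2030 is on or after that date.

None — every step was satisfied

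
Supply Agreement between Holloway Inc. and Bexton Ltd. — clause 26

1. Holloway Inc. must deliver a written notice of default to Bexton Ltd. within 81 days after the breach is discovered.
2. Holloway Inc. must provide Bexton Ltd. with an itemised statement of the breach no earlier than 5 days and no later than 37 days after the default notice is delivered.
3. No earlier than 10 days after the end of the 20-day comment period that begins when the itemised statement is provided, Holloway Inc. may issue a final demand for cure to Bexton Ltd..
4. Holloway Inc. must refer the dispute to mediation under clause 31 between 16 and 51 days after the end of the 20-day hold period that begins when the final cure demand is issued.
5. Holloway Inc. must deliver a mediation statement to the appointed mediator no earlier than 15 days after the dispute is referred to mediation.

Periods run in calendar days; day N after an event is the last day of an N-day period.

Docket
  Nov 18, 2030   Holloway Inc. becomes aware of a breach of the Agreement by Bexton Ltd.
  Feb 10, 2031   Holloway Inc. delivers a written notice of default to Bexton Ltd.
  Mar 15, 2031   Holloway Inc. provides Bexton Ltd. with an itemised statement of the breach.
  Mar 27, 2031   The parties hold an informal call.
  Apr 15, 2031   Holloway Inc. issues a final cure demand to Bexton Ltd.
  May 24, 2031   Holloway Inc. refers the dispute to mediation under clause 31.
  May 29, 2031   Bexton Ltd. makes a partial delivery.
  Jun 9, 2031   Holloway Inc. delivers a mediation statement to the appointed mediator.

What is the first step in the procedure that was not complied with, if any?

(1) due by Nov 18, 2030 + 81 days = Feb 7, 2031; Feb 10, 2031 misses that deadline by 3 days.

Step 1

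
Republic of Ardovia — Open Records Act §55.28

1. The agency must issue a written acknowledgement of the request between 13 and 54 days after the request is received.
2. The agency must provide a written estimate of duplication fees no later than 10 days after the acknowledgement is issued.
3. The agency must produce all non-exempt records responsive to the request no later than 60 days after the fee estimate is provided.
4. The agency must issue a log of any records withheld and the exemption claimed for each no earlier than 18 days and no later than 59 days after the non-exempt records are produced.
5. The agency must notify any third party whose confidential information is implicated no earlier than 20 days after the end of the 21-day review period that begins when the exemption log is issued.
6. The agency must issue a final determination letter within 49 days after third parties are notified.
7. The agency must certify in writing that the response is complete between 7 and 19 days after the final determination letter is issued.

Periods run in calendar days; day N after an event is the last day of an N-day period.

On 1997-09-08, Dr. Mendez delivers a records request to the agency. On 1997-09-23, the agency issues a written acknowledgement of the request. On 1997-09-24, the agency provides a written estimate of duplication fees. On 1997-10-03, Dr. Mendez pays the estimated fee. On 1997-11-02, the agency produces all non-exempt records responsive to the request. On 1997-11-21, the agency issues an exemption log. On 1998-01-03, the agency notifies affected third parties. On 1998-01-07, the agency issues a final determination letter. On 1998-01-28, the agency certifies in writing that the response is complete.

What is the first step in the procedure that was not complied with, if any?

(1) the permitted window runs from 1997-09-08 + 13 = 1997-09-21 to 1997-09-08 + 54 = 1997-11-01; done 1997-09-23, which is between those dates.
(2) due by 1997-09-23 + 10 days = 1997-10-03; 1997-09-24 is within that limit.
(3) due by 1997-09-24 + 60 days = 1997-11-23; done 1997-11-02 — timely.
(4) the permitted window runs from 1997-11-02 + 18 = 1997-11-20 to 1997-11-02 + 59 = 1997-12-31; done 1997-11-21 — within the window.
(5) permitted from 1997-12-12 + 20 days = 1998-01-01 onward; done 1998-01-03, after the minimum wait.
(6) due by 1998-01-03 + 49 days = 1998-02-21; done 1998-01-07 — timely.
(7) the permitted window runs from 1998-01-07 + 7 = 1998-01-14 to 1998-01-07 + 19 = 1998-01-26; done 1998-01-28 — 2 days after the window closed.
That is the first point of non-compliance.

Step 7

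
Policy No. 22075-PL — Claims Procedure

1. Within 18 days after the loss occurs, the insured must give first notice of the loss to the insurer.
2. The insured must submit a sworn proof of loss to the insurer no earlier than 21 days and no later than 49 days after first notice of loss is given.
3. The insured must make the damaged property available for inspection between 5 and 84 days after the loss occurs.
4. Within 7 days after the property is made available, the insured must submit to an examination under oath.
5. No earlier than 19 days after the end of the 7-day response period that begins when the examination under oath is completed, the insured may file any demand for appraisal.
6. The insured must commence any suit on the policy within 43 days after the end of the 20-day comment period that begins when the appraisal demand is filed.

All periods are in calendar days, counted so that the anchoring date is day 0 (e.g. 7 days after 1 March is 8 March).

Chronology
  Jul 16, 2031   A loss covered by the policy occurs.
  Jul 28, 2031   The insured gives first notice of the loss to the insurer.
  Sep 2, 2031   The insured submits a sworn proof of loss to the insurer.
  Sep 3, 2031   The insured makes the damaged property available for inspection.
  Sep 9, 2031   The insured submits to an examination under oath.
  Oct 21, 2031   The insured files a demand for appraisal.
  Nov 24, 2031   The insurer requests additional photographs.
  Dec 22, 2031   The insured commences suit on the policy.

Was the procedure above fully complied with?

Yes

(1) due by Jul 16, 2031 + 18 days = Aug 3, 2031; completed Jul 28, 2031, before the deadline.
(2) the permitted window runs from Jul 28, 2031 + 21 = Aug 18, 2031 to Jul 28, 2031 + 49 = Sep 15, 2031; done Sep 2, 2031, which is between those dates.
(3) the permitted window runs from Jul 16, 2031 + 5 = Jul 21, 2031 to Jul 16, 2031 + 84 = Oct 8, 2031; done Sep 3, 2031 — within the window.
(4) due by Sep 3, 2031 + 7 days = Sep 10, 2031; completed Sep 9, 2031, before the deadline.
(5) permitted from Sep 16, 2031 + 19 days = Oct 5, 2031 onward; done Oct 21, 2031, after the minimum wait.
(6) due by Nov 10, 2031 + 43 days = Dec 23, 2031; Dec 22, 2031 is within that limit.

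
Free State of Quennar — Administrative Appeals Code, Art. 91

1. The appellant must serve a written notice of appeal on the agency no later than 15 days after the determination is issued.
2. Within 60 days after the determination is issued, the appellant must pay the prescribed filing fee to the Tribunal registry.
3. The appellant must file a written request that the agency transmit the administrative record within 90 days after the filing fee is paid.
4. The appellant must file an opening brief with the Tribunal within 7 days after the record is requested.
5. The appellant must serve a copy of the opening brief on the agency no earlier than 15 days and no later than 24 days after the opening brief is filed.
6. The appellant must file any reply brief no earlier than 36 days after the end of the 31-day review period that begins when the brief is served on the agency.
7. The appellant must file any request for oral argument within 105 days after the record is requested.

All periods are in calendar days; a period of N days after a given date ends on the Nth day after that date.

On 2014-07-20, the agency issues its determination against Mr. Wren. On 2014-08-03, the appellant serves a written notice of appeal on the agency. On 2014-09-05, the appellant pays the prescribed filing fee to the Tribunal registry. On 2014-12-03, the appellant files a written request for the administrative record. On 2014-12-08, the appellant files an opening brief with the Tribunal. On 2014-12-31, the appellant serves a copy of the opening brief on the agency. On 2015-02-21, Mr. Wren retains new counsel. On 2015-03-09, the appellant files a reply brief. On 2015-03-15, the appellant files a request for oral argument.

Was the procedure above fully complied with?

Step 1: 15 days after 2014-07-20 (when the determination is issued) is 2014-08-04; done 2014-08-03 — timely.
Step 2: 60 days after 2014-07-20 (when the determination is issued) is 2014-09-18; 2014-09-05 is within that limit.
Step 3: 90 days after 2014-09-05 (when the filing fee is paid) is 2014-12-04; done 2014-12-03 — timely.
Step 4: 7 days after 2014-12-03 (when the record is requested) is 2014-12-10; 2014-12-08 is within that limit.
Step 5: the window is 15–24 days after 2014-12-08 (when the opening brief is filed), so 2014-12-23 through 2015-01-01; done 2014-12-31, which is between those dates.
Step 6: the earliest permitted date is 36 days after 2015-01-31 (end of the 31-day review period, which began when the brief is served on the agency on 2014-12-31), i.e. 2015-03-08; done 2015-03-09, after the minimum wait.
Step 7: 105 days after 2014-12-03 (when the record is requested) is 2015-03-18; done 2015-03-15 — timely.

Yes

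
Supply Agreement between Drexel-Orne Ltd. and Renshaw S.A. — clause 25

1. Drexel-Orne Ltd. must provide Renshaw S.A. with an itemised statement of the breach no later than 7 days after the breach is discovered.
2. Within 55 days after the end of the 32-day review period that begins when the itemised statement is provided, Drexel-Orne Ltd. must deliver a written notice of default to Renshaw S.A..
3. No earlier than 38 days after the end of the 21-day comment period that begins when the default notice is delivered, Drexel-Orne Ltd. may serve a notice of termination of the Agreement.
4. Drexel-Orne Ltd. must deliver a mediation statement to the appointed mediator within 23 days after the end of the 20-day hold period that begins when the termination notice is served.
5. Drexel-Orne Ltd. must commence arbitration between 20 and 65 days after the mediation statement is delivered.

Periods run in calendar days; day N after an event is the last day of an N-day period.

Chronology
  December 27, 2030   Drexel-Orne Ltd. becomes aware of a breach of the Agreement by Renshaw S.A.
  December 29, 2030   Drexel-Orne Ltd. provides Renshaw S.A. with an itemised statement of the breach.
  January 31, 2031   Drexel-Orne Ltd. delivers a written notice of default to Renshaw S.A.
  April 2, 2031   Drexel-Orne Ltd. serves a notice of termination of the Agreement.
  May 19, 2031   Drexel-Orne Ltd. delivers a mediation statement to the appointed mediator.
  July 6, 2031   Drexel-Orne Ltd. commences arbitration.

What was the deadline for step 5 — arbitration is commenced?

July 23, 2031

Step 5 runs from May 19, 2031, when the mediation statement is delivered. The window is 20–65 days after May 19, 2031; it closes on July 23, 2031.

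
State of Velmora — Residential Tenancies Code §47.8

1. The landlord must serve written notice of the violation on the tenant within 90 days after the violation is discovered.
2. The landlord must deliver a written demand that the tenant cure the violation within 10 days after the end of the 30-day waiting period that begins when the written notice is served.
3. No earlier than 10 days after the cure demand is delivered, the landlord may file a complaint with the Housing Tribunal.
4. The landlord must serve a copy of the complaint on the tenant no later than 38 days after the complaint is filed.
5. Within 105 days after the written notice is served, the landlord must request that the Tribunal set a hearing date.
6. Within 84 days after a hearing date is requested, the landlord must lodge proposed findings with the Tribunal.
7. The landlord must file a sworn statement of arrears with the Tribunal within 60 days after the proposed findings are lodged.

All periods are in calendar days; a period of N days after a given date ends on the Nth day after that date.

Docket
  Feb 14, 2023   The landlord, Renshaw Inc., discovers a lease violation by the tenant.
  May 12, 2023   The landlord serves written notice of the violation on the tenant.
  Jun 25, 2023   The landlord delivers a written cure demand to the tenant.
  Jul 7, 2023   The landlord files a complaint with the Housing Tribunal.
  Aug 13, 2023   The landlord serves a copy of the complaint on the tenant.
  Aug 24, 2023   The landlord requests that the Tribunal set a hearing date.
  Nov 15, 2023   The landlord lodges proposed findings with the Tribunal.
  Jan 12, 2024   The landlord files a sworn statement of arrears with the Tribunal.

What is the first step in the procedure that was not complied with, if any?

Step 1 — counting 90 days from Feb 14, 2023 (when the violation is discovered) gives a deadline of May 15, 2023; completed May 12, 2023, before the deadline.
Step 2 — counting 10 days from Jun 11, 2023 (end of the 30-day waiting period, which began when the written notice is served on May 12, 2023) gives a deadline of Jun 21, 2023; not done until Jun 25, 2023, 4 days after the deadline.
The procedure was therefore not followed at step 2.

Step 2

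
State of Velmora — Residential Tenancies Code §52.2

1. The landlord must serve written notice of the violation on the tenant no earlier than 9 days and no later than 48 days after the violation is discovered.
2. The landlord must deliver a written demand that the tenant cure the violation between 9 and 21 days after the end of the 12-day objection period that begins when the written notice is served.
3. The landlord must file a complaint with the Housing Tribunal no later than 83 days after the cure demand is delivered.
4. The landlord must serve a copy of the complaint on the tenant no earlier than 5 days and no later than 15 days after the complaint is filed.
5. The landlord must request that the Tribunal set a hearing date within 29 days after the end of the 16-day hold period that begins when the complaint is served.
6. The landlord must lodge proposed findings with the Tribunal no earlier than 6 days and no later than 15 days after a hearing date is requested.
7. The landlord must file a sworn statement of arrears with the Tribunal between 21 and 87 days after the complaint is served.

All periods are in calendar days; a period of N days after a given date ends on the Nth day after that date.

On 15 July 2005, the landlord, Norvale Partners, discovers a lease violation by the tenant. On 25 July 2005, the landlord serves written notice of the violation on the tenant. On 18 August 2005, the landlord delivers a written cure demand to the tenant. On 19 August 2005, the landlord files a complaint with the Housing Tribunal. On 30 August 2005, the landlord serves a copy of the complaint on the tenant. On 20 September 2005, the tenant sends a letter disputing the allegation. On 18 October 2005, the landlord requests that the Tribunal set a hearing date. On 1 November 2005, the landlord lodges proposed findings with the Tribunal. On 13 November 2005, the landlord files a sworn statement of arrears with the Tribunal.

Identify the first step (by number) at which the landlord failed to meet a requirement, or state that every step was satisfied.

Step 5

Step 1: the window is 9–48 days after 15 July 2005 (when the violation is discovered), so 24 July 2005 through 1 September 2005; done 25 July 2005, which is between those dates.
Step 2: the window is 9–21 days after 6 August 2005 (end of the 12-day objection period, which began when the written notice is served on 25 July 2005), so 15 August 2005 through 27 August 2005; done 18 August 2005, which is between those dates.
Step 3: 83 days after 18 August 2005 (when the cure demand is delivered) is 9 November 2005; 19 August 2005 is within that limit.
Step 4: the window is 5–15 days after 19 August 2005 (when the complaint is filed), so 24 August 2005 through 3 September 2005; done 30 August 2005, which is between those dates.
Step 5: 29 days after 15 September 2005 (end of the 16-day hold period, which began when the complaint is served on 30 August 2005) is 14 October 2005; done 18 October 2005 — 4 days late.
The analysis stops there.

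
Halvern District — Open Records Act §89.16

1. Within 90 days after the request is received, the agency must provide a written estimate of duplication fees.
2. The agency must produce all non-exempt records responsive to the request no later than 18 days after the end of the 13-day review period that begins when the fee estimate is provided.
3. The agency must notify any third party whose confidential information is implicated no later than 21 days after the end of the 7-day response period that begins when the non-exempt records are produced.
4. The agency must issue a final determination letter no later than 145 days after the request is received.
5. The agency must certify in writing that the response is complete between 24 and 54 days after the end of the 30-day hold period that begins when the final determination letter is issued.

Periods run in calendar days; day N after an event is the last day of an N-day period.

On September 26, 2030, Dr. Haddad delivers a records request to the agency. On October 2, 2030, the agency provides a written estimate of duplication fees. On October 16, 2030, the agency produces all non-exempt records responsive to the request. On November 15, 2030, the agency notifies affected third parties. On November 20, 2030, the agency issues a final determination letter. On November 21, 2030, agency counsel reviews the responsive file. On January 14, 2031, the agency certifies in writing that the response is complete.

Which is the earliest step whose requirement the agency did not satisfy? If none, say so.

(1) due by September 26, 2030 + 90 days = December 25, 2030; done October 2, 2030 — timely.
(2) due by October 15, 2030 + 18 days = November 2, 2030; October 16, 2030 is within that limit.
(3) due by October 23, 2030 + 21 days = November 13, 2030; done November 15, 2030 — 2 days late.
That is the first point of non-compliance.

Step 3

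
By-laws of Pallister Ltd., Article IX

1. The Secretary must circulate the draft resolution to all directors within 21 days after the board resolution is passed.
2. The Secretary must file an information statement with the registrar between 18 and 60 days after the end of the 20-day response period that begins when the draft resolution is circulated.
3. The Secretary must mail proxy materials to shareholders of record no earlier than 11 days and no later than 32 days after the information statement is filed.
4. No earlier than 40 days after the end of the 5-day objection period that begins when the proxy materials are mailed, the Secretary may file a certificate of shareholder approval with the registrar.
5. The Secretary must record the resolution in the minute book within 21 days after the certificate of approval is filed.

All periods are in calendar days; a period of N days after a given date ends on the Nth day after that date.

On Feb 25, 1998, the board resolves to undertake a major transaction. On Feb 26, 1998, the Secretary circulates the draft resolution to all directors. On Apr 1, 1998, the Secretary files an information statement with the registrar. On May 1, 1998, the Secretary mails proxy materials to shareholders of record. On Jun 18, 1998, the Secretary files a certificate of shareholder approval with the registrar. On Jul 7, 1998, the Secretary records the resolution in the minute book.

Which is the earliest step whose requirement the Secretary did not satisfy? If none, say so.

(1) due by Feb 25, 1998 + 21 days = Mar 18, 1998; completed Feb 26, 1998, before the deadline.
(2) the permitted window runs from Mar 18, 1998 + 18 = Apr 5, 1998 to Mar 18, 1998 + 60 = May 17, 1998; done Apr 1, 1998 — 4 days before the window opened.
No need to go further; step 2 was not satisfied.

Step 2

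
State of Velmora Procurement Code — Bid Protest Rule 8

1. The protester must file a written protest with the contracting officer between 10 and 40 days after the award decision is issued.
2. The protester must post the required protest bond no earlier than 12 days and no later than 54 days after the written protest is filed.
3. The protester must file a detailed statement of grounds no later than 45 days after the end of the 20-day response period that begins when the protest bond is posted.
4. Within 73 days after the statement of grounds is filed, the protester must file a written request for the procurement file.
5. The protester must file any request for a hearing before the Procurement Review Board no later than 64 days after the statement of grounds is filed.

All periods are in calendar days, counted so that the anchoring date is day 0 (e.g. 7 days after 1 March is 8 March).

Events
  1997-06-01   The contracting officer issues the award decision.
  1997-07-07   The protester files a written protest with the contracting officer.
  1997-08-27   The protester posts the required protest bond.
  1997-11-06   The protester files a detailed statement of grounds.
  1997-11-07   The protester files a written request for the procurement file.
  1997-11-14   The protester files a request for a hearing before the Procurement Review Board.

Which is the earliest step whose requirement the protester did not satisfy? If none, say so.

Step 3

(1) the permitted window runs from 1997-06-01 + 10 = 1997-06-11 to 1997-06-01 + 40 = 1997-07-11; done 1997-07-07, which is between those dates.
(2) the permitted window runs from 1997-07-07 + 12 = 1997-07-19 to 1997-07-07 + 54 = 1997-08-30; done 1997-08-27 — within the window.
(3) due by 1997-09-16 + 45 days = 1997-10-31; not done until 1997-11-06, 6 days after the deadline.
The analysis stops there.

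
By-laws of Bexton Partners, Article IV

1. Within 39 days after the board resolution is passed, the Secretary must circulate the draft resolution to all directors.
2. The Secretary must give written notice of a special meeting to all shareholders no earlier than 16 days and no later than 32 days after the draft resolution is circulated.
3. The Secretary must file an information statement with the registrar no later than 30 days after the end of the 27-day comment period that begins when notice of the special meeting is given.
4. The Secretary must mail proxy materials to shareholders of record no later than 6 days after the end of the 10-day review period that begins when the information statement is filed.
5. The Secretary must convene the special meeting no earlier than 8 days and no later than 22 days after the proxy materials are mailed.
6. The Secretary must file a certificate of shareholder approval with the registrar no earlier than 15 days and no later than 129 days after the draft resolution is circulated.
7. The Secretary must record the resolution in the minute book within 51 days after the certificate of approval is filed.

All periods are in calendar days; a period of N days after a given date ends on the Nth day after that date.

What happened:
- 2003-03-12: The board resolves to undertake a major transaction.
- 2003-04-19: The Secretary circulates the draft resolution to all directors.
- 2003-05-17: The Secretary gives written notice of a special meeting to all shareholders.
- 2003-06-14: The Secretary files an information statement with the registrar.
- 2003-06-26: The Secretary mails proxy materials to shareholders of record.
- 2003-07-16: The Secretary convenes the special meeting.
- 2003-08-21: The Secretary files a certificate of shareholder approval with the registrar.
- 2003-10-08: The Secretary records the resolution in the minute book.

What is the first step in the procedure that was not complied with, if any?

Step 1 — counting 39 days from 2003-03-12 (when the board resolution is passed) gives a deadline of 2003-04-20; done 2003-04-19 — timely.
Step 2 — 16 and 32 days from 2003-04-19 (when the draft resolution is circulated) are 2003-05-05 and 2003-05-21 respectively; done 2003-05-17, which is between those dates.
Step 3 — counting 30 days from 2003-06-13 (end of the 27-day comment period, which began when notice of the special meeting is given on 2003-05-17) gives a deadline of 2003-07-13; completed 2003-06-14, before the deadline.
Step 4 — counting 6 days from 2003-06-24 (end of the 10-day review period, which began when the information statement is filed on 2003-06-14) gives a deadline of 2003-06-30; done 2003-06-26 — timely.
Step 5 — 8 and 22 days from 2003-06-26 (when the proxy materials are mailed) are 2003-07-04 and 2003-07-18 respectively; 2003-07-16 falls inside that range.
Step 6 — 15 and 129 days from 2003-04-19 (when the draft resolution is circulated) are 2003-05-04 and 2003-08-26 respectively; done 2003-08-21 — within the window.
Step 7 — counting 51 days from 2003-08-21 (when the certificate of approval is filed) gives a deadline of 2003-10-11; completed 2003-10-08, before the deadline.

None — every step was satisfied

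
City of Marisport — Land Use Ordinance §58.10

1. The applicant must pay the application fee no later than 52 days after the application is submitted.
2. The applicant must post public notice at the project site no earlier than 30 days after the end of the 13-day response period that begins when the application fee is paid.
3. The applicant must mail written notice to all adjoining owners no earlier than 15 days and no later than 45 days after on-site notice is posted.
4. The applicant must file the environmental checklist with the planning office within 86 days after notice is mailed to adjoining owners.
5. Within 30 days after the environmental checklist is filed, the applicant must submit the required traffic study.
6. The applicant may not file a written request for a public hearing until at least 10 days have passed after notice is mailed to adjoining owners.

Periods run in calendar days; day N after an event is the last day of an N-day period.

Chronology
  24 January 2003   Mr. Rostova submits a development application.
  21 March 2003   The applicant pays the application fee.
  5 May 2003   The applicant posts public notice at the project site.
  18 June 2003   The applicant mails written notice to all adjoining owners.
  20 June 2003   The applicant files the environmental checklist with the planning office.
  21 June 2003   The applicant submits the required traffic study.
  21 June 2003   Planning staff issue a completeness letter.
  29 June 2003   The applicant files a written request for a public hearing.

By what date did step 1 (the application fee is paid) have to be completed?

17 March 2003

Step 1 runs from 24 January 2003, when the application is submitted. 52 days after 24 January 2003 is 17 March 2003.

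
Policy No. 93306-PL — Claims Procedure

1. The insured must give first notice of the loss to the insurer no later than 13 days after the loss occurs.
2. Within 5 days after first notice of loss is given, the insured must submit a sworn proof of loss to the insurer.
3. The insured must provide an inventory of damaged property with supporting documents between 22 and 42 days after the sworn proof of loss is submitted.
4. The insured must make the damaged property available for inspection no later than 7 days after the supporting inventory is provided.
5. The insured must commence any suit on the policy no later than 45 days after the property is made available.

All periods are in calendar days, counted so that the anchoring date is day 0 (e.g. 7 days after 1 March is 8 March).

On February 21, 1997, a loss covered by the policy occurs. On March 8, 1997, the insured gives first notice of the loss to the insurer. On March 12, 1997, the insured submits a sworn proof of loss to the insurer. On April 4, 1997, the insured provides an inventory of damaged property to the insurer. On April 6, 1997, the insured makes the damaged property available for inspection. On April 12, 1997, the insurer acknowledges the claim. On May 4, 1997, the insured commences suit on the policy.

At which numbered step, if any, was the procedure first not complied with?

(1) due by February 21, 1997 + 13 days = March 6, 1997; done March 8, 1997 — 2 days late.

Step 1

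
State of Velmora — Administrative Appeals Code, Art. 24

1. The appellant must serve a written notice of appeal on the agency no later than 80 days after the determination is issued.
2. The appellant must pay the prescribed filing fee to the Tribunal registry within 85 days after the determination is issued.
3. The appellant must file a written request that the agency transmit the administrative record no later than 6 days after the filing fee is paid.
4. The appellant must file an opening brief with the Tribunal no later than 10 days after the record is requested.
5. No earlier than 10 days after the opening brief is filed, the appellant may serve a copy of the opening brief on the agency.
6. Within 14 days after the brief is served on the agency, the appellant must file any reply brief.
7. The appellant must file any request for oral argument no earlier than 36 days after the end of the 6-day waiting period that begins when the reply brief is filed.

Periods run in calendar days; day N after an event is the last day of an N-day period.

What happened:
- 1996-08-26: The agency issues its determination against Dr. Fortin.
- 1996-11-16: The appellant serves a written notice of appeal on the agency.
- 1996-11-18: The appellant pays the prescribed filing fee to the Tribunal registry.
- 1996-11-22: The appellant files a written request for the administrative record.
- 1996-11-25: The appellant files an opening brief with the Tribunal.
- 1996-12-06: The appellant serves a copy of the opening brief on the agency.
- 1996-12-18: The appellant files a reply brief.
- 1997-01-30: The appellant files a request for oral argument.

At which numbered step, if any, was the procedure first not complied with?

Step 1: 80 days after 1996-08-26 (when the determination is issued) is 1996-11-14; 1996-11-16 misses that deadline by 2 days.
That is the first point of non-compliance.

Step 1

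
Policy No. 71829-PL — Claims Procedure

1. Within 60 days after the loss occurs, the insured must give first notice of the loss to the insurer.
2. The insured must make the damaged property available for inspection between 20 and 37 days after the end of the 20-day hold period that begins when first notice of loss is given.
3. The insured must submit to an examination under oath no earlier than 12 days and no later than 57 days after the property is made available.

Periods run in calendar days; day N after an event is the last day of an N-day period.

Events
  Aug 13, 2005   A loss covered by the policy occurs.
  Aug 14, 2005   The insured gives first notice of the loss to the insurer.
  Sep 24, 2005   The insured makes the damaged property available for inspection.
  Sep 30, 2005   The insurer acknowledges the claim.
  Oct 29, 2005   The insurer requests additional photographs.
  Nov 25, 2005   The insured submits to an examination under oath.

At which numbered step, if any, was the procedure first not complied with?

Step 1 — counting 60 days from Aug 13, 2005 (when the loss occurs) gives a deadline of Oct 12, 2005; Aug 14, 2005 is within that limit.
Step 2 — 20 and 37 days from Sep 3, 2005 (end of the 20-day hold period, which began when first notice of loss is given on Aug 14, 2005) are Sep 23, 2005 and Oct 10, 2005 respectively; Sep 24, 2005 falls inside that range.
Step 3 — 12 and 57 days from Sep 24, 2005 (when the property is made available) are Oct 6, 2005 and Nov 20, 2005 respectively; Nov 25, 2005 is 5 days past the end of the window.

Step 3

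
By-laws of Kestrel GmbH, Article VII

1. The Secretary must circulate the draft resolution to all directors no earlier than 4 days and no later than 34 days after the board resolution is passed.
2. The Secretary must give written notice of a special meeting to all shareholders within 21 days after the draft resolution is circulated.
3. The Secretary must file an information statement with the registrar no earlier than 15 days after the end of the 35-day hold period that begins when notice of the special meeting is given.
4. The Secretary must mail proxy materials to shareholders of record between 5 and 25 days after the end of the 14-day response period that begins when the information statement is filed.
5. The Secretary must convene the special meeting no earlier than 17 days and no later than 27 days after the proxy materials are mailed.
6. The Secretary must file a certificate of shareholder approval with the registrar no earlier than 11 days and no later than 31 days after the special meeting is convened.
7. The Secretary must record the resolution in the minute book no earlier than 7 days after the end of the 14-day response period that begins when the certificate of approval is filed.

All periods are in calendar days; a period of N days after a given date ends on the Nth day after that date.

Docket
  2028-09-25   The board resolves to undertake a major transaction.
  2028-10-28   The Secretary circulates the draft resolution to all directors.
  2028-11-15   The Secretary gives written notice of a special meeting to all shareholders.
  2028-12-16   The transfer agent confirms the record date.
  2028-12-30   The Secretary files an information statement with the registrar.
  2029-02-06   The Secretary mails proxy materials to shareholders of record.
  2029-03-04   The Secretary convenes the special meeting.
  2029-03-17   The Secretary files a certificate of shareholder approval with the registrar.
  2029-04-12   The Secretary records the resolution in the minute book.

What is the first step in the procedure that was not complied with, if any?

Step 1 — 4 and 34 days from 2028-09-25 (when the board resolution is passed) are 2028-09-29 and 2028-10-29 respectively; 2028-10-28 falls inside that range.
Step 2 — counting 21 days from 2028-10-28 (when the draft resolution is circulated) gives a deadline of 2028-11-18; completed 2028-11-15, before the deadline.
Step 3 — must wait 15 days from 2028-12-20 (end of the 35-day hold period, which began when notice of the special meeting is given on 2028-11-15), so not before 2029-01-04; done 2028-12-30 — 5 days too early.
The analysis stops there.

Step 3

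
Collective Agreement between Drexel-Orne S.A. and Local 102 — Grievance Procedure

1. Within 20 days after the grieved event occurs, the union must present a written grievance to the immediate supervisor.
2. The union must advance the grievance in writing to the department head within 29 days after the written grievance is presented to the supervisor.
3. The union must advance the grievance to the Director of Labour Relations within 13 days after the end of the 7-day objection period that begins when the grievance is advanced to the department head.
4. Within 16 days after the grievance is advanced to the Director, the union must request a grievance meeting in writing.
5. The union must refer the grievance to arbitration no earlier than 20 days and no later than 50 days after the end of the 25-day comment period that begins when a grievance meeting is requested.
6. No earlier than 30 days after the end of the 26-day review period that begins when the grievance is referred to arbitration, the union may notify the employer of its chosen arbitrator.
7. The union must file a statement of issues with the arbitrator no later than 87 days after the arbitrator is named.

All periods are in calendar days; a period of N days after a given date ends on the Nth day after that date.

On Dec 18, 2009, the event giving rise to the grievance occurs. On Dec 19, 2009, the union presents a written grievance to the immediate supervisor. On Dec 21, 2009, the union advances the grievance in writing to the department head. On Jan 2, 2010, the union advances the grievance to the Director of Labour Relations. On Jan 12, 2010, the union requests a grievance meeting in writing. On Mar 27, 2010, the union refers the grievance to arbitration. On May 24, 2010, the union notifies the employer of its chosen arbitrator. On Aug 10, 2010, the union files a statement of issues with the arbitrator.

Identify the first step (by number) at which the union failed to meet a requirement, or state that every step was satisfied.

Step 1 — counting 20 days from Dec 18, 2009 (when the grieved event occurs) gives a deadline of Jan 7, 2010; completed Dec 19, 2009, before the deadline.
Step 2 — counting 29 days from Dec 19, 2009 (when the written grievance is presented to the supervisor) gives a deadline of Jan 17, 2010; done Dec 21, 2009 — timely.
Step 3 — counting 13 days from Dec 28, 2009 (end of the 7-day objection period, which began when the grievance is advanced to the department head on Dec 21, 2009) gives a deadline of Jan 10, 2010; done Jan 2, 2010 — timely.
Step 4 — counting 16 days from Jan 2, 2010 (when the grievance is advanced to the Director) gives a deadline of Jan 18, 2010; completed Jan 12, 2010, before the deadline.
Step 5 — 20 and 50 days from Feb 6, 2010 (end of the 25-day comment period, which began when a grievance meeting is requested on Jan 12, 2010) are Feb 26, 2010 and Mar 28, 2010 respectively; done Mar 27, 2010, which is between those dates.
Step 6 — must wait 30 days from Apr 22, 2010 (end of the 26-day review period, which began when the grievance is referred to arbitration on Mar 27, 2010), so not before May 22, 2010; May 24, 2010 is on or after that date.
Step 7 — counting 87 days from May 24, 2010 (when the arbitrator is named) gives a deadline of Aug 19, 2010; completed Aug 10, 2010, before the deadline.

None — every step was satisfied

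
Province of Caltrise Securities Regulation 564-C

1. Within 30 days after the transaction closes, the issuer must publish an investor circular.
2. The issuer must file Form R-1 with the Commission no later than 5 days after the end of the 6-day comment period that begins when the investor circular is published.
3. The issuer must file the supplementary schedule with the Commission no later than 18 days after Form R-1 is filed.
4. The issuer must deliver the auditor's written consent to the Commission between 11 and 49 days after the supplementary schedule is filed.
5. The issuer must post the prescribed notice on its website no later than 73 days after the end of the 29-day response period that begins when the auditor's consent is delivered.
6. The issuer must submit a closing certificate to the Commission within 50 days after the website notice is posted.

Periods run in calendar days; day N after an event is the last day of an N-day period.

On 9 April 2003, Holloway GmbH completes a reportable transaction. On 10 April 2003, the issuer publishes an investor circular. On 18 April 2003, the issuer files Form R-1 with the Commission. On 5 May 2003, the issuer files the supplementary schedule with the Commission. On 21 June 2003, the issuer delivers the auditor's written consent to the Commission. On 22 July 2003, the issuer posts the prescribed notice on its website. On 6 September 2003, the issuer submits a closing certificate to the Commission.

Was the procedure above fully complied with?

Step 1: 30 days after 9 April 2003 (when the transaction closes) is 9 May 2003; 10 April 2003 is within that limit.
Step 2: 5 days after 16 April 2003 (end of the 6-day comment period, which began when the investor circular is published on 10 April 2003) is 21 April 2003; completed 18 April 2003, before the deadline.
Step 3: 18 days after 18 April 2003 (when Form R-1 is filed) is 6 May 2003; completed 5 May 2003, before the deadline.
Step 4: the window is 11–49 days after 5 May 2003 (when the supplementary schedule is filed), so 16 May 2003 through 23 June 2003; 21 June 2003 falls inside that range.
Step 5: 73 days after 20 July 2003 (end of the 29-day response period, which began when the auditor's consent is delivered on 21 June 2003) is 1 October 2003; completed 22 July 2003, before the deadline.
Step 6: 50 days after 22 July 2003 (when the website notice is posted) is 10 September 2003; done 6 September 2003 — timely.

Yes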